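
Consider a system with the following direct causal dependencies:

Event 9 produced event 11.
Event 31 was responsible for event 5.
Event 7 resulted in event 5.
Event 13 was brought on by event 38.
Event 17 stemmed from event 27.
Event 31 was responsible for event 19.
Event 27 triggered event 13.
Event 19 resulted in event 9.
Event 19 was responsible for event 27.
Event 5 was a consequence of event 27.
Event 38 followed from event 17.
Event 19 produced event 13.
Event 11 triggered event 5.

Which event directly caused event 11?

Upstream contributors include event 31, event 19, but only event 9 feeds directly into event 11.

event 9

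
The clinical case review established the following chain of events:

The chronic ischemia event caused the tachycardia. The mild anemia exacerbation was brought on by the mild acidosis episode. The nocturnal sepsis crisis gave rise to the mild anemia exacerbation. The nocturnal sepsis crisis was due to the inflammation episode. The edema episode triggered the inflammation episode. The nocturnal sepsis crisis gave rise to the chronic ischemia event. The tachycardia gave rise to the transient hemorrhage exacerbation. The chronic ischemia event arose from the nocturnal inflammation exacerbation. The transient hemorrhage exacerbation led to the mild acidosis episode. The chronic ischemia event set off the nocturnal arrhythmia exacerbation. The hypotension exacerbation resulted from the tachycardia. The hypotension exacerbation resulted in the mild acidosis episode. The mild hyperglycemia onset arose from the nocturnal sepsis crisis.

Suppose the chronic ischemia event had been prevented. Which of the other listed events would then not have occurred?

the hypotension exacerbation, the mild acidosis episode, the nocturnal arrhythmia exacerbation, the tachycardia, the transient hemorrhage exacerbation

Downstream of the chronic ischemia event: the tachycardia, the nocturnal arrhythmia exacerbation, the hypotension exacerbation, the transient hemorrhage exacerbation, the mild acidosis episode, the mild anemia exacerbation.
Of those, still caused via another path: the mild anemia exacerbation.
The remainder have no surviving cause.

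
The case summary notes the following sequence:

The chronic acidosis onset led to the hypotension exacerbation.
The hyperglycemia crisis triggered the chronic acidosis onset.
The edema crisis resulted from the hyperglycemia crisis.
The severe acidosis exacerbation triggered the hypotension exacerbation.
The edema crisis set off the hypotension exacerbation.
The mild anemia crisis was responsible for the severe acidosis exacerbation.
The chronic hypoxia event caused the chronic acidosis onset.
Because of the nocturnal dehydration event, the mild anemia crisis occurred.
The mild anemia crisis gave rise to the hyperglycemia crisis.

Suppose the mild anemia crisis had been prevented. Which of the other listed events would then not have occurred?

the edema crisis, the hyperglycemia crisis, the severe acidosis exacerbation

Downstream of the mild anemia crisis: the hyperglycemia crisis, the edema crisis, the chronic acidosis onset, the severe acidosis exacerbation, the hypotension exacerbation.
Of those, still caused via another path: the chronic acidosis onset, the hypotension exacerbation.
The remainder have no surviving cause.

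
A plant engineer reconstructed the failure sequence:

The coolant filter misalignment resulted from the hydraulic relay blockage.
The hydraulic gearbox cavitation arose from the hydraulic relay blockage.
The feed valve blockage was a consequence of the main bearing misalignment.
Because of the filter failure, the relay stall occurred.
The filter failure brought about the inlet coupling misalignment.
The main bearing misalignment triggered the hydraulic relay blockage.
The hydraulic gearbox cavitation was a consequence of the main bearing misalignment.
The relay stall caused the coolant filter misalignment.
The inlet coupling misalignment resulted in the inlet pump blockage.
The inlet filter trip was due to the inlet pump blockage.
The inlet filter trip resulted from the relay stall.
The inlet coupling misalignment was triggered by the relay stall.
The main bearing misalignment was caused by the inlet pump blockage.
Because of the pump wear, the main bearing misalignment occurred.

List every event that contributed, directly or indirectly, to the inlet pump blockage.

Immediate cause of the inlet pump blockage: the inlet coupling misalignment.
Further upstream: the filter failure, the relay stall.

the filter failure, the inlet coupling misalignment, the relay stall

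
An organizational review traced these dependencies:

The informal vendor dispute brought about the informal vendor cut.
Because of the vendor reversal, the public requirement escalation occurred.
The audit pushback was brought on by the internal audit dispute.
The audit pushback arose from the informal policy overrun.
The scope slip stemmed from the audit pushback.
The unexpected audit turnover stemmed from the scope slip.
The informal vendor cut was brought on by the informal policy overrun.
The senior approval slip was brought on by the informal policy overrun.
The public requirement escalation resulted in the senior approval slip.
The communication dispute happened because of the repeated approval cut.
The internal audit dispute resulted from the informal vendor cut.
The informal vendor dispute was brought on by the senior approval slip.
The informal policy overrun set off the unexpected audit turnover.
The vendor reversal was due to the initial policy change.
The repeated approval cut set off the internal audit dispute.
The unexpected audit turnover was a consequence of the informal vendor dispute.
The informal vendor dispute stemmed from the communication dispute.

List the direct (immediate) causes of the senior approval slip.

the informal policy overrun, the public requirement escalation

Upstream contributors include the initial policy change, the vendor reversal, but only the informal policy overrun, the public requirement escalation feed directly into the senior approval slip.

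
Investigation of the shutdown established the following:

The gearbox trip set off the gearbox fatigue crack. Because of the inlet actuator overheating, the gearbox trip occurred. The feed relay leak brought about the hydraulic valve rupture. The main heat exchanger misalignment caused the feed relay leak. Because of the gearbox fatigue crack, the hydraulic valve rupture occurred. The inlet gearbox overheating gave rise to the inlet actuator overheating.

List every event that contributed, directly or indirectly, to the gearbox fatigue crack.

the gearbox trip, the inlet actuator overheating, the inlet gearbox overheating

Immediate cause of the gearbox fatigue crack: the gearbox trip.
Further upstream: the inlet gearbox overheating, the inlet actuator overheating.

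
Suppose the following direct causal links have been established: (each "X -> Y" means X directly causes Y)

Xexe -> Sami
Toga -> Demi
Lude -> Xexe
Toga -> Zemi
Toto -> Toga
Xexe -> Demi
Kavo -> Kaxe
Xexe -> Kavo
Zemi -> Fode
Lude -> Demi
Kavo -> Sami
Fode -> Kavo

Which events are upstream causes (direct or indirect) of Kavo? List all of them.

Fode, Lude, Toga, Toto, Xexe, Zemi

Immediate causes of Kavo: Xexe, Fode.
Further upstream: Toto, Lude, Toga, Zemi.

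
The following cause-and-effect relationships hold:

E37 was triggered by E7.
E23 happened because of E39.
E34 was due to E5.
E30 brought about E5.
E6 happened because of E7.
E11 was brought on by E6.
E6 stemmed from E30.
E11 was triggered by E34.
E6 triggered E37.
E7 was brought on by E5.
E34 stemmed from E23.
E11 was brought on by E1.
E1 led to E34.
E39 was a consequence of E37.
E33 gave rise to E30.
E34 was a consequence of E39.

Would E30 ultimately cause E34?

There is a causal chain: E30 → E5 → E34.

Yes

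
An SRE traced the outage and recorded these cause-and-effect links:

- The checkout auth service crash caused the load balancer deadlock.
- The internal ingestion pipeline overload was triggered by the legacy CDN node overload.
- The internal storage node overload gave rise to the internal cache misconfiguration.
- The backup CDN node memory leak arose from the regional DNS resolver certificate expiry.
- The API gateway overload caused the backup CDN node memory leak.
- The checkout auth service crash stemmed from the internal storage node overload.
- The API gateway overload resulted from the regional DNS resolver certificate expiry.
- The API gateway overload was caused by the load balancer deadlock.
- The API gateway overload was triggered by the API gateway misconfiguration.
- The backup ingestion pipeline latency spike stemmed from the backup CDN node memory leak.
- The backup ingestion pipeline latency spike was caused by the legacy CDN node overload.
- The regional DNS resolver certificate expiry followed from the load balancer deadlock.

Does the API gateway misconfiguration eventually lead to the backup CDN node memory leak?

There is a causal chain: the API gateway misconfiguration → the API gateway overload → the backup CDN node memory leak.

Yes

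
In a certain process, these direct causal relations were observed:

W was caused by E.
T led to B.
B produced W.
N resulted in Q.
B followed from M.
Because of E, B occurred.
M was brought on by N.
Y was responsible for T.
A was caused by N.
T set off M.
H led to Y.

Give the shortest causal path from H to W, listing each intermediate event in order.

H → Y
Y → T
T → B
B → W
Length: 4 steps.

H → Y → T → B → W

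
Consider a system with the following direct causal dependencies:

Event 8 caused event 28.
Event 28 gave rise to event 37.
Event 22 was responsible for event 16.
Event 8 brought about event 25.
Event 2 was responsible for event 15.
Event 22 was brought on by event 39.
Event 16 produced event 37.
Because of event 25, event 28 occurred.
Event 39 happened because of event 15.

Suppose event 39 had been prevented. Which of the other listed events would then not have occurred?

Downstream of event 39: event 22, event 16, event 37.
Of those, still caused via another path: event 37.
The remainder have no surviving cause.

event 16, event 22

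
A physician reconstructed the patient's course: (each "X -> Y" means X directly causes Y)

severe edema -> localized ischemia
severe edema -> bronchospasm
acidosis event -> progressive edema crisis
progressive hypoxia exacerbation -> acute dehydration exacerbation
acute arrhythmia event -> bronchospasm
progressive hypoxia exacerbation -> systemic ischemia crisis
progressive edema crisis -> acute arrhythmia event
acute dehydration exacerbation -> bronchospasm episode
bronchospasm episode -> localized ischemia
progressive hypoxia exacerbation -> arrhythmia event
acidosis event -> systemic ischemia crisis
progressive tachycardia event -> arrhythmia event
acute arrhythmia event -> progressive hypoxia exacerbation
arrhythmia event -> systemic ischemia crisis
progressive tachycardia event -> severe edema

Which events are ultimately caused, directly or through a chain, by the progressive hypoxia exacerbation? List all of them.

the acute dehydration exacerbation, the arrhythmia event, the bronchospasm episode, the localized ischemia, the systemic ischemia crisis

Direct effects: the acute dehydration exacerbation, the arrhythmia event, the systemic ischemia crisis.
2 steps out: the bronchospasm episode.
3 steps out: the localized ischemia.
Not reachable from it: the acidosis event, the progressive edema crisis, the acute arrhythmia event, the progressive tachycardia event, the severe edema, the bronchospasm.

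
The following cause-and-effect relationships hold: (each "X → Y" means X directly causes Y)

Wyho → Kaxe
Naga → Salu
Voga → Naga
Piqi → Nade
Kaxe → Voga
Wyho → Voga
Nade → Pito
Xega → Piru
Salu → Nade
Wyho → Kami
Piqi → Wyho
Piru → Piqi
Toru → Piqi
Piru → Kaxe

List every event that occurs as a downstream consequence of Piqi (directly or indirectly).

Direct effects: Wyho, Nade.
2 steps out: Kaxe, Voga, Kami, Pito.
3 steps out: Naga.
4 steps out: Salu.
Not reachable from it: Xega, Piru, Toru.

Kami, Kaxe, Nade, Naga, Pito, Salu, Voga, Wyho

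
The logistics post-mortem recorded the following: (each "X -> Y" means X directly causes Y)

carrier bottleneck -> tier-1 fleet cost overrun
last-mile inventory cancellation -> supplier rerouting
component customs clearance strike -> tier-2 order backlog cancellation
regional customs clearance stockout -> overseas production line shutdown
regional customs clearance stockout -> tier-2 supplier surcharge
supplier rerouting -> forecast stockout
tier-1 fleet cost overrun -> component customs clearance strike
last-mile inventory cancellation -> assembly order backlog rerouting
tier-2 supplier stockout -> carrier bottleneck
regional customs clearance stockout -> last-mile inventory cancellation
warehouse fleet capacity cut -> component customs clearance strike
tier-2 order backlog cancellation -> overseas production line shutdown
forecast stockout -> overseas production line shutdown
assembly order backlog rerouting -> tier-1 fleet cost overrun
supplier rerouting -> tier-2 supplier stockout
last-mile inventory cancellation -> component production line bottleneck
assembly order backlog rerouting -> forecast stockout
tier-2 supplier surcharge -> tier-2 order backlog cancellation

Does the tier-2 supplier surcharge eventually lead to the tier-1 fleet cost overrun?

No

The tier-2 supplier surcharge leads to the tier-2 order backlog cancellation, the overseas production line shutdown; the tier-1 fleet cost overrun is not among them.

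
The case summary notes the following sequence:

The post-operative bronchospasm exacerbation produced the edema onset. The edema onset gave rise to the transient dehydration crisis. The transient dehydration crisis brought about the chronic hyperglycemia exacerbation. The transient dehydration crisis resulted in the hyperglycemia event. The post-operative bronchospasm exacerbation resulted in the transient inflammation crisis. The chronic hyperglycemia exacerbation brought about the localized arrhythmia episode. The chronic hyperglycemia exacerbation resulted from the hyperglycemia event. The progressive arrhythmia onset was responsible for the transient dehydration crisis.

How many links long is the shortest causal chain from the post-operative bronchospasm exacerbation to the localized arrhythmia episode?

4

Shortest chain: the post-operative bronchospasm exacerbation → the edema onset → the transient dehydration crisis → the chronic hyperglycemia exacerbation → the localized arrhythmia episode.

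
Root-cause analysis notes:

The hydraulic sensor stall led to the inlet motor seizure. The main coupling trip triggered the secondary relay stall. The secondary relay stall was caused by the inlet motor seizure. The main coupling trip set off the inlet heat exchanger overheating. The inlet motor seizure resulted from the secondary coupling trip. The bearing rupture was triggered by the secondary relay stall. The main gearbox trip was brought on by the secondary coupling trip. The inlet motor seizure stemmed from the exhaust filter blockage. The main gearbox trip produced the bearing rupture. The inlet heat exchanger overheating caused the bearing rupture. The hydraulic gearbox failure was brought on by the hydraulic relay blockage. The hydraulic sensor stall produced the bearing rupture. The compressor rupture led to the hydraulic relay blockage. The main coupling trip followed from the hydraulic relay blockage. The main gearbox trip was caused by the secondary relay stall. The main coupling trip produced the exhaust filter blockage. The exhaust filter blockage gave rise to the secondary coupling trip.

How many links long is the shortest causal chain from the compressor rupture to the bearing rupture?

4

Shortest chain: the compressor rupture → the hydraulic relay blockage → the main coupling trip → the secondary relay stall → the bearing rupture.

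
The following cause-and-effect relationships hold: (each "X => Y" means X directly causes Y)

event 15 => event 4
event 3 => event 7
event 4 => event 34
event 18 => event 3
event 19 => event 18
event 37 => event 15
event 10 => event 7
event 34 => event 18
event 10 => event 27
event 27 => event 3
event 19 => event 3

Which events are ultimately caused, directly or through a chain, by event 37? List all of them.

Direct effects: event 15.
2 steps out: event 4.
3 steps out: event 34.
4 steps out: event 18.
5 steps out: event 3.
6 steps out: event 7.
Not reachable from it: event 19, event 10, event 27.

event 15, event 18, event 3, event 34, event 4, event 7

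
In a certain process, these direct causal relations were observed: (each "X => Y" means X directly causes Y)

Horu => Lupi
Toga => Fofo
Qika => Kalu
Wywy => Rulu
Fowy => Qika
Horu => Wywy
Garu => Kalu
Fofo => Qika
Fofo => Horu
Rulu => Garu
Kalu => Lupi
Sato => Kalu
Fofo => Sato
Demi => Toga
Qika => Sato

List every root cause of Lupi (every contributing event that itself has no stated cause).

Tracing upstream from Lupi: Lupi ← Horu ← Fofo ← Toga ← Demi.
A separate upstream branch: Lupi ← Kalu ← Qika ← Fowy.
Each of those chain origins has no stated cause.

Demi, Fowy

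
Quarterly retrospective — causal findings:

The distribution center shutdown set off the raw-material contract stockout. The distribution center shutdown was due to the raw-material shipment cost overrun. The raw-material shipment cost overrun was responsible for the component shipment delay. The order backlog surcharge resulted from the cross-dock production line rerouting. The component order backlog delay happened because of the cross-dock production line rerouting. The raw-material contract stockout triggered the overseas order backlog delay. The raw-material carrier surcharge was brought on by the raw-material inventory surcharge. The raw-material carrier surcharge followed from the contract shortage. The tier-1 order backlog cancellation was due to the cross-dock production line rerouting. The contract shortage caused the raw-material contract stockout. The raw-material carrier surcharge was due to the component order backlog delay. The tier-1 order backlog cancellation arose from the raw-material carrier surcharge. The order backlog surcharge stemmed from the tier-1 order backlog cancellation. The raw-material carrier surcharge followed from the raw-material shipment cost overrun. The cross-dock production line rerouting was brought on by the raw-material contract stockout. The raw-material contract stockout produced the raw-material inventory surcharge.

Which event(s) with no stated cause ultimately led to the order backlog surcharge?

Tracing upstream from the order backlog surcharge: the order backlog surcharge ← the tier-1 order backlog cancellation ← the raw-material carrier surcharge ← the raw-material shipment cost overrun.
A separate upstream branch: the order backlog surcharge ← the cross-dock production line rerouting ← the raw-material contract stockout ← the contract shortage.
Each of those chain origins has no stated cause.

the contract shortage, the raw-material shipment cost overrun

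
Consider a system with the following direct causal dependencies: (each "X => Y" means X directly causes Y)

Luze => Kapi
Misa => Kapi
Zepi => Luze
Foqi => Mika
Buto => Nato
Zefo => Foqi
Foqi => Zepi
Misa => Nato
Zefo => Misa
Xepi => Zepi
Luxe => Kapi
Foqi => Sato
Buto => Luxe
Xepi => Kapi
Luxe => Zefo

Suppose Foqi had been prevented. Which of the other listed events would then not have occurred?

Mika, Sato

Downstream of Foqi: Mika, Sato, Zepi, Luze, Kapi.
Of those, still caused via another path: Zepi, Luze, Kapi.
The remainder have no surviving cause.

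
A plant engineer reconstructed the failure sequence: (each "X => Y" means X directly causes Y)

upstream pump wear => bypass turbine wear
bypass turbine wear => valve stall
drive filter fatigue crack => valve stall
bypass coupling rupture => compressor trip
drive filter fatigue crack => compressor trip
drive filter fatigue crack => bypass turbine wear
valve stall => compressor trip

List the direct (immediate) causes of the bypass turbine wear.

the drive filter fatigue crack, the upstream pump wear

the drive filter fatigue crack, the upstream pump wear → the bypass turbine wear with nothing further upstream stated.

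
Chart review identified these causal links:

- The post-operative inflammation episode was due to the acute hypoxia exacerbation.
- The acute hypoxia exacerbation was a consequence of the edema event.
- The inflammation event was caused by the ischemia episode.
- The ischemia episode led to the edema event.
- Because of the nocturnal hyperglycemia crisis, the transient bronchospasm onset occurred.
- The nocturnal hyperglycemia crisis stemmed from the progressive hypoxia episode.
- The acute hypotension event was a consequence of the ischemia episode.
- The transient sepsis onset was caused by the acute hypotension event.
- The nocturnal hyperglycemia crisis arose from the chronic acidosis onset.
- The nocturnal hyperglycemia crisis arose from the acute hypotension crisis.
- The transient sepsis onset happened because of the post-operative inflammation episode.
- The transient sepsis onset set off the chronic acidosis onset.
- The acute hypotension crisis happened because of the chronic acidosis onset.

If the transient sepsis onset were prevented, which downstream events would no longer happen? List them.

the acute hypotension crisis, the chronic acidosis onset

Downstream of the transient sepsis onset: the chronic acidosis onset, the acute hypotension crisis, the nocturnal hyperglycemia crisis, the transient bronchospasm onset.
Of those, still caused via another path: the nocturnal hyperglycemia crisis, the transient bronchospasm onset.
The remainder have no surviving cause.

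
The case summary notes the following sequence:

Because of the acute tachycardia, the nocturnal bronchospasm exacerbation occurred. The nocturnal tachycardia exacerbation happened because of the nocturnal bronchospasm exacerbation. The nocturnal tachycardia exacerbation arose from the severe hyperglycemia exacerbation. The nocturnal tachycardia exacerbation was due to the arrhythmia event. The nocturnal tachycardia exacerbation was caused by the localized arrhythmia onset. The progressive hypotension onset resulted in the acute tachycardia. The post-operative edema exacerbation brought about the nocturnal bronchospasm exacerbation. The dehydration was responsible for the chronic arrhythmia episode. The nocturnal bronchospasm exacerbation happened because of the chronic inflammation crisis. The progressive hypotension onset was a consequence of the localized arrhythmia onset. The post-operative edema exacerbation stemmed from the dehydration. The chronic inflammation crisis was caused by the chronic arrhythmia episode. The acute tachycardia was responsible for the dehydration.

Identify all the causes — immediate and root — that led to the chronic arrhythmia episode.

Immediate cause of the chronic arrhythmia episode: the dehydration.
Further upstream: the localized arrhythmia onset, the progressive hypotension onset, the acute tachycardia.

the acute tachycardia, the dehydration, the localized arrhythmia onset, the progressive hypotension onset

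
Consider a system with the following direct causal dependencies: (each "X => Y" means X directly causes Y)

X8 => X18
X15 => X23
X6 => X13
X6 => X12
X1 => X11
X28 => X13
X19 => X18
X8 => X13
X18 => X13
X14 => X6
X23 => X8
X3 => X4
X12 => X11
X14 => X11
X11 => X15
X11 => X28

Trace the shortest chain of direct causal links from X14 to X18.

X14 → X11 → X15 → X23 → X8 → X18

X14 → X11
X11 → X15
X15 → X23
X23 → X8
X8 → X18
Length: 5 steps.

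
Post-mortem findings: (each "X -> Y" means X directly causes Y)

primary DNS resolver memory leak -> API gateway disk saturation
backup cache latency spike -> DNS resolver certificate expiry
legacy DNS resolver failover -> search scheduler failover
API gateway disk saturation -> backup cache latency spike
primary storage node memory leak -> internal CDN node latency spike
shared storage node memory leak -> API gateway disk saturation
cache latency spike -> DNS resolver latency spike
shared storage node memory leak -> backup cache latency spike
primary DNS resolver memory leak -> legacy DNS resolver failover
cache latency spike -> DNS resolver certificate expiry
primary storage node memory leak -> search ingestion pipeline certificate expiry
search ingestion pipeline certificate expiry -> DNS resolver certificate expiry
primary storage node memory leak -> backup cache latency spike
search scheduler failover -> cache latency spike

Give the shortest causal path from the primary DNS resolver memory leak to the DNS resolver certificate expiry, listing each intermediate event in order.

the primary DNS resolver memory leak → the API gateway disk saturation → the backup cache latency spike → the DNS resolver certificate expiry

the primary DNS resolver memory leak → the API gateway disk saturation
the API gateway disk saturation → the backup cache latency spike
the backup cache latency spike → the DNS resolver certificate expiry
Length: 3 steps.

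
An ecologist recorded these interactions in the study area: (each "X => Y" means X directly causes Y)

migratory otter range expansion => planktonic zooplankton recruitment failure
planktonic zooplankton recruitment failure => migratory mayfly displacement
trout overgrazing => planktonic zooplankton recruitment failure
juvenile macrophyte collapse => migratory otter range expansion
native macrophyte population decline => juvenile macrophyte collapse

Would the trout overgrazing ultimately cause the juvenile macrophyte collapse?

No

The trout overgrazing leads to the planktonic zooplankton recruitment failure, the migratory mayfly displacement; the juvenile macrophyte collapse is not among them.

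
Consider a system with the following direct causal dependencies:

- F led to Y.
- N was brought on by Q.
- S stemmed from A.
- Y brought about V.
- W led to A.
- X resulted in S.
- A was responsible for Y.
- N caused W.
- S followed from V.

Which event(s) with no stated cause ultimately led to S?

Tracing upstream from S: S ← A ← W ← N ← Q.
A separate upstream branch: S ← X.
A separate upstream branch: S ← V ← Y ← F.
Each of those chain origins has no stated cause.

F, Q, X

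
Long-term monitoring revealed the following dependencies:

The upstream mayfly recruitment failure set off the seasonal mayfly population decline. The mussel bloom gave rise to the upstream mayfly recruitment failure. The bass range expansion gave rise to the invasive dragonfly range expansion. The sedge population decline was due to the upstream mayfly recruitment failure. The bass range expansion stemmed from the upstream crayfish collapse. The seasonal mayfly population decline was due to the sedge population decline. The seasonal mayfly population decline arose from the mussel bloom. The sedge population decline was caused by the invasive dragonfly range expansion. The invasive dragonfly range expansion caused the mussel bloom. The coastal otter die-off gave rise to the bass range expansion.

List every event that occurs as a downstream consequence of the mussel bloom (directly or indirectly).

Direct effects: the upstream mayfly recruitment failure, the seasonal mayfly population decline.
2 steps out: the sedge population decline.
Not reachable from it: the coastal otter die-off, the bass range expansion, the invasive dragonfly range expansion, the upstream crayfish collapse.

the seasonal mayfly population decline, the sedge population decline, the upstream mayfly recruitment failure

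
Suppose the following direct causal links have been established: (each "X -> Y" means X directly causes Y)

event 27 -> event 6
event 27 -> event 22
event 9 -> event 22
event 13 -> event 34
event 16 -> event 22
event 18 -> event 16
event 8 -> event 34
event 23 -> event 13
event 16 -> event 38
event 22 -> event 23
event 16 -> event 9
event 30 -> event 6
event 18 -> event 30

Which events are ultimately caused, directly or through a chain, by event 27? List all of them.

event 13, event 22, event 23, event 34, event 6

Direct effects: event 6, event 22.
2 steps out: event 23.
3 steps out: event 13.
4 steps out: event 34.
Not reachable from it: event 18, event 16, event 30, event 9, event 38, event 8.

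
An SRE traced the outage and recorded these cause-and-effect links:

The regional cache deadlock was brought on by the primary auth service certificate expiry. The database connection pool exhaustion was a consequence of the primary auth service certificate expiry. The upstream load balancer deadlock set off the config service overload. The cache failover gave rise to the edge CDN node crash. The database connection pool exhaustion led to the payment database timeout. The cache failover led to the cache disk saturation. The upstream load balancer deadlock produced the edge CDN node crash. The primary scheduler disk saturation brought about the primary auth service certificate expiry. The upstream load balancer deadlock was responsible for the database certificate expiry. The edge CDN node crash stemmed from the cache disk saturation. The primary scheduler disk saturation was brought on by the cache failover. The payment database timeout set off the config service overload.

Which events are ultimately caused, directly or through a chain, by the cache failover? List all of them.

the cache disk saturation, the config service overload, the database connection pool exhaustion, the edge CDN node crash, the payment database timeout, the primary auth service certificate expiry, the primary scheduler disk saturation, the regional cache deadlock

Direct effects: the cache disk saturation, the primary scheduler disk saturation, the edge CDN node crash.
2 steps out: the primary auth service certificate expiry.
3 steps out: the regional cache deadlock, the database connection pool exhaustion.
4 steps out: the payment database timeout.
5 steps out: the config service overload.
Not reachable from it: the upstream load balancer deadlock, the database certificate expiry.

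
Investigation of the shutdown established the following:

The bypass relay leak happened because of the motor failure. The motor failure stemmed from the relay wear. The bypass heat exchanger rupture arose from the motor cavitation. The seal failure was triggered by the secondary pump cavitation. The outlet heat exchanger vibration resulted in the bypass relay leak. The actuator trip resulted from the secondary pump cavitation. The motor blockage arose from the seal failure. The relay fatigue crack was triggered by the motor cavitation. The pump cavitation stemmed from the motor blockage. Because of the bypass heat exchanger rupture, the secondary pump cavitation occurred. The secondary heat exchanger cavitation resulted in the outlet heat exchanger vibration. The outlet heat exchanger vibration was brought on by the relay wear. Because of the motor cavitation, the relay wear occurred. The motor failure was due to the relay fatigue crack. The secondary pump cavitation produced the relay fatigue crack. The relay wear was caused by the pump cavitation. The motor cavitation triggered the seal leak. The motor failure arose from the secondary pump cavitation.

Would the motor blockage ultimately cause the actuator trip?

The motor blockage leads to the pump cavitation, the relay wear, the motor failure, the outlet heat exchanger vibration, the bypass relay leak; the actuator trip is not among them.

No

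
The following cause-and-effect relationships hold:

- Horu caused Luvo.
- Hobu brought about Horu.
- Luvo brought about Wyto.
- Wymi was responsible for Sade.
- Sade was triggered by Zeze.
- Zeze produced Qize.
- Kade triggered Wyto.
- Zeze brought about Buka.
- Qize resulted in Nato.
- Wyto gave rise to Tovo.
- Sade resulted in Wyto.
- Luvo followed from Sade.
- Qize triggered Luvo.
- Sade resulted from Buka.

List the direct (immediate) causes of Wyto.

Kade, Luvo, Sade

Upstream contributors include Zeze, Buka, Hobu, Wymi, Qize, Horu, but only Kade, Luvo, Sade feed directly into Wyto.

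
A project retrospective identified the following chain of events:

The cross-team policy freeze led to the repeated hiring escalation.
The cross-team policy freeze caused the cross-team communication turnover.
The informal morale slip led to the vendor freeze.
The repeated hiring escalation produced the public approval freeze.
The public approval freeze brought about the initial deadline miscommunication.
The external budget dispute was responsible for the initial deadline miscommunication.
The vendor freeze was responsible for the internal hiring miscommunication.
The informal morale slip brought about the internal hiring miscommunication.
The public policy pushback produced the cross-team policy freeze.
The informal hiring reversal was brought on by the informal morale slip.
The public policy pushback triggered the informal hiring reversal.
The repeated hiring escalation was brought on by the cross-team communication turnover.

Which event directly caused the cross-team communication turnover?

the cross-team policy freeze

Upstream contributors include the public policy pushback, but only the cross-team policy freeze feeds directly into the cross-team communication turnover.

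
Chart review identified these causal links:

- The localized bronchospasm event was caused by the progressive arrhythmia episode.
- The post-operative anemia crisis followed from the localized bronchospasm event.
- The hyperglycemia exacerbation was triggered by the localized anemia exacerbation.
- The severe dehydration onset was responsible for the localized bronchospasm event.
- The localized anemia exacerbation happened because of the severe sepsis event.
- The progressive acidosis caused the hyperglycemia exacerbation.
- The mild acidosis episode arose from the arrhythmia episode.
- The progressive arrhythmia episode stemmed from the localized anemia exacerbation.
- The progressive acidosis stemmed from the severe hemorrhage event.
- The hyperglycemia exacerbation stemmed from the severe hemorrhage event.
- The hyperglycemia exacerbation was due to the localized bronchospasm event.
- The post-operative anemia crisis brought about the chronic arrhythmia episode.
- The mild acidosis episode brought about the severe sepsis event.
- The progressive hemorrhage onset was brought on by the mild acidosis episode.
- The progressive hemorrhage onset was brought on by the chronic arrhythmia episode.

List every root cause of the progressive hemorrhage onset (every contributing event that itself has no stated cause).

Tracing upstream from the progressive hemorrhage onset: the progressive hemorrhage onset ← the mild acidosis episode ← the arrhythmia episode.
A separate upstream branch: the progressive hemorrhage onset ← the chronic arrhythmia episode ← the post-operative anemia crisis ← the localized bronchospasm event ← the severe dehydration onset.
Each of those chain origins has no stated cause.

the arrhythmia episode, the severe dehydration onset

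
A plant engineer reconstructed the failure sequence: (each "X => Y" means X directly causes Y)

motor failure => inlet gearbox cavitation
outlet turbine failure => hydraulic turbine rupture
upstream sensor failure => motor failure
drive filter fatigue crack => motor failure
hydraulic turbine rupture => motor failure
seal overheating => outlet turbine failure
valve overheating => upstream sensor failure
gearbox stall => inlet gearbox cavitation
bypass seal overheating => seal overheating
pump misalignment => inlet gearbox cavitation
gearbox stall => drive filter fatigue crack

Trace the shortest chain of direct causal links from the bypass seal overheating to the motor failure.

the bypass seal overheating → the seal overheating → the outlet turbine failure → the hydraulic turbine rupture → the motor failure

the bypass seal overheating → the seal overheating
the seal overheating → the outlet turbine failure
the outlet turbine failure → the hydraulic turbine rupture
the hydraulic turbine rupture → the motor failure
Length: 4 steps.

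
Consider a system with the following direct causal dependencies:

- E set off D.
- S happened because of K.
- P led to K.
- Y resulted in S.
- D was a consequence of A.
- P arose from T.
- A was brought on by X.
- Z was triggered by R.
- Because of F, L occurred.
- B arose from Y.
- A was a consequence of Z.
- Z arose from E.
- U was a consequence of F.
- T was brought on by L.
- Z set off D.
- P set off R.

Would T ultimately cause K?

Yes

There is a causal chain: T → P → K.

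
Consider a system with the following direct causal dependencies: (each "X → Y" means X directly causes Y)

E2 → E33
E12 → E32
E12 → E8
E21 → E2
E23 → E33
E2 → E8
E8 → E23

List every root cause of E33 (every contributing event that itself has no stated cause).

E12, E21

Tracing upstream from E33: E33 ← E23 ← E8 ← E12.
A separate upstream branch: E33 ← E2 ← E21.
Each of those chain origins has no stated cause.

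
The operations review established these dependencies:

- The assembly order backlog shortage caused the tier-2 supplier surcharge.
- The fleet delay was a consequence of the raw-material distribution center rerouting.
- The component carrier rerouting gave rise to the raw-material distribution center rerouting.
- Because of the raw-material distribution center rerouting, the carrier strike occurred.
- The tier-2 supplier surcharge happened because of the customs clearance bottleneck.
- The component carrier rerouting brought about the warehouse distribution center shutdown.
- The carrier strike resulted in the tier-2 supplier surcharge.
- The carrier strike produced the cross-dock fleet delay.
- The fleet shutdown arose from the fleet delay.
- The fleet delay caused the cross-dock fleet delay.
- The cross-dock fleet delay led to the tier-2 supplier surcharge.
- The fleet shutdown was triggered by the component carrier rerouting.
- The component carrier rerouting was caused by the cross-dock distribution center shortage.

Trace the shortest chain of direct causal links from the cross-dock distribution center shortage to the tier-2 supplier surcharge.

the cross-dock distribution center shortage → the component carrier rerouting → the raw-material distribution center rerouting → the carrier strike → the tier-2 supplier surcharge

the cross-dock distribution center shortage → the component carrier rerouting
the component carrier rerouting → the raw-material distribution center rerouting
the raw-material distribution center rerouting → the carrier strike
the carrier strike → the tier-2 supplier surcharge
Length: 4 steps.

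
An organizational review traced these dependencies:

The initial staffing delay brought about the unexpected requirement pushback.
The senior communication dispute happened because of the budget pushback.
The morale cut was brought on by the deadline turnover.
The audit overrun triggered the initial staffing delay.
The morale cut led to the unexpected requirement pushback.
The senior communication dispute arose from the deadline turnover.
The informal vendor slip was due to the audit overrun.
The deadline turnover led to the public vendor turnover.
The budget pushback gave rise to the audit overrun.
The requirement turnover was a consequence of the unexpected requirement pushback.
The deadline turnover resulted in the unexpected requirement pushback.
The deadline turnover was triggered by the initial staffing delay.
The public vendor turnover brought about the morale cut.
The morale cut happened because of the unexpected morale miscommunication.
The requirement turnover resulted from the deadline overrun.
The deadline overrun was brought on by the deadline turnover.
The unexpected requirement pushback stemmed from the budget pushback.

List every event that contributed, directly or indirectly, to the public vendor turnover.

the audit overrun, the budget pushback, the deadline turnover, the initial staffing delay

Immediate cause of the public vendor turnover: the deadline turnover.
Further upstream: the budget pushback, the audit overrun, the initial staffing delay.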